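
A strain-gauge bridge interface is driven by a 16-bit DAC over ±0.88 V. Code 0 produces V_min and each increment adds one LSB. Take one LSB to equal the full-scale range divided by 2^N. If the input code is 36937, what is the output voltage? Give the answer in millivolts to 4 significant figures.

112.0 mV

Full-scale range = 0.88 V − (-0.88 V) = 1.76 V. LSB = 1.76 V / 2^16.
V_out = V_min + code × LSB = -0.88 V + 36937 × 1.76 V / 65536
      = -0.88 V + 0.991960 V = 0.111960 V.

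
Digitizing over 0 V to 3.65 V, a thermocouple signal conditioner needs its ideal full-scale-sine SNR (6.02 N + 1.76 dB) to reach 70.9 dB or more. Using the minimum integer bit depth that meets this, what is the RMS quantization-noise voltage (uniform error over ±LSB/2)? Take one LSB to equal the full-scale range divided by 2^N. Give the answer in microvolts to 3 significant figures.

257 µV

Span = 3.65 V.
Required N = ⌈(70.9 − 1.76)/6.02⌉ = ⌈11.485⌉ = 12.
LSB = 3.65 V ÷ 2^12 = 3.65/4096 V = 0.89111 mV.
σ_q = LSB/√12 = 0.89111 mV/3.4641 = 257 µV.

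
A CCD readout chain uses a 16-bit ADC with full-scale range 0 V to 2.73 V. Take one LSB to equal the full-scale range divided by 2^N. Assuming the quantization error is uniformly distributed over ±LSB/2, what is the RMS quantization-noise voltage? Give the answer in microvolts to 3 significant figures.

Span = 2.73 V.
LSB = 2.73 V / 2^16 = 41.656 µV.
σ_q = LSB/√12 = 41.656 µV/3.4641 = 12.0 µV.

12.0 µV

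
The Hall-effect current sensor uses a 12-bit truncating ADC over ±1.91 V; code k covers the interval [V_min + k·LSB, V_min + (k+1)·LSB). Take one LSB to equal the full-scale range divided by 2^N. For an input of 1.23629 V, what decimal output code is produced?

3373

Span: 1.91 V − (-1.91 V) = 3.82 V. LSB = 3.82 V / 2^12 ≈ 0.9326 mV.
(V_in − V_min) × 2^12/range = (1.23629 − (-1.91)) × 4096/3.82 = 3373.614.
Floor → code = 3373.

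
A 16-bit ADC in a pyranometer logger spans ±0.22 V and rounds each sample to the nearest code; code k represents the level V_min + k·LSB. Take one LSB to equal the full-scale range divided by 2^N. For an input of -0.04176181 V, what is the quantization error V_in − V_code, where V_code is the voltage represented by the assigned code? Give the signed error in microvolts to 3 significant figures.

Span: 0.22 V − (-0.22 V) = 0.44 V. LSB = 0.44 V / 2^16 ≈ 6.714 µV.
Position in LSBs: (-0.04176181 − (-0.22)) × 65536/0.44 = 26547.7682; rounding gives k = 26548.
V_code = -0.22 + (26548/65536) × 0.44 = -0.041760253906 V.
Error = V_in − V_code = -0.04176181 − (-0.041760253906) = −1.56 µV.

−1.56 µV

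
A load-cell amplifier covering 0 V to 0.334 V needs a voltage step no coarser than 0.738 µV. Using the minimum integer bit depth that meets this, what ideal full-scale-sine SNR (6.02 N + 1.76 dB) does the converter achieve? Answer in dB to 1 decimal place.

Range is 0.334 V.
Need 2^N ≥ 0.334 V / 0.738 µV = 452600 → N_min = 19.
6.02(19) + 1.76 = 116.14 dB.

116.1 dB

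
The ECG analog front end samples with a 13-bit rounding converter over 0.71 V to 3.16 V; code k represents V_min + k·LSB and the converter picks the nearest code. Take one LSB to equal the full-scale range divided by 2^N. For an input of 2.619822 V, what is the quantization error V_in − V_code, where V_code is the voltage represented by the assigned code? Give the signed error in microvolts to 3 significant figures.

−53.5 µV

Range = 3.16 − (0.71) = 2.45 V. LSB = 2.45 V / 2^13 ≈ 299.1 µV.
Position in LSBs: (2.619822 − (0.71)) × 8192/2.45 = 6385.8212; rounding gives k = 6386.
V_code = 0.71 + (6386/8192) × 2.45 = 2.619875488 V.
e = 2.619822 − (2.619875488) = −53.5 µV.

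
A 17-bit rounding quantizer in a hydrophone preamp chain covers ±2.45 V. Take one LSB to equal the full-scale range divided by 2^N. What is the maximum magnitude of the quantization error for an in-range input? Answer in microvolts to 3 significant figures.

Range = 2.45 − (-2.45) = 4.9 V.
One LSB is 4.9 V / 131072 = 37.384 µV.
|e|_max = LSB/2 = 18.7 µV.

18.7 µV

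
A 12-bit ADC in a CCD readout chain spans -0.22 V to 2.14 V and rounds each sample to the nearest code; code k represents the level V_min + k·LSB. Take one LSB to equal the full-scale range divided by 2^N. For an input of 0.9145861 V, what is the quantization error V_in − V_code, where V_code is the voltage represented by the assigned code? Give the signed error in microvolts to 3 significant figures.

+104 µV

Range = 2.14 − (-0.22) = 2.36 V. LSB = 2.36 V / 2^12 ≈ 0.5762 mV.
(V_in − V_min)/LSB = (0.9145861 − (-0.22)) × 4096/2.36 = 1969.1799 → nearest code k = 1969.
Reconstructed level: -0.22 + 1969 × 2.36/4096 V = 0.9144824219 V.
e = 0.9145861 − (0.9144824219) = +104 µV.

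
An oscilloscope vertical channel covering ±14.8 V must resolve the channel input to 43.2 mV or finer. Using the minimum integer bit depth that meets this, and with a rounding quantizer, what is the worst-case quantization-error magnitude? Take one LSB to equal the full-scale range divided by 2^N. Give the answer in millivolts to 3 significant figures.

14.5 mV

The full-scale span is 14.8 − (-14.8) = 29.6 V.
Need 2^N ≥ 29.6 V / 43.2 mV = 685.2 → N_min = 10.
One LSB is 29.6 V / 1024 = 28.906 mV.
Max error for round-to-nearest is LSB/2 = 14.5 mV.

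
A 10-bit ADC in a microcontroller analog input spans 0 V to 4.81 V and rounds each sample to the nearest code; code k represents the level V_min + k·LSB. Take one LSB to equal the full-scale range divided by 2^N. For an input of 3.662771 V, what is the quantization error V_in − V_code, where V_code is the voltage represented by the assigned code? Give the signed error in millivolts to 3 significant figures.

V_FS = 4.81 V. LSB = 4.81 V / 2^10 ≈ 4.697 mV.
Position in LSBs: (3.662771 − (0)) × 1024/4.81 = 779.7666; rounding gives k = 780.
Reconstructed level: 0 + 780 × 4.81/1024 V = 3.663867188 V.
e = 3.662771 − (3.663867188) = −1.10 mV.

−1.10 mV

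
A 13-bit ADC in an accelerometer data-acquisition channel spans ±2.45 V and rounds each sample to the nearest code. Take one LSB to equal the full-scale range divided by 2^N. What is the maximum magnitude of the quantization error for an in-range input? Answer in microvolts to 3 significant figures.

Range = 2.45 − (-2.45) = 4.9 V.
Step size = 4.9/8192 V = 0.59814 mV.
Worst-case error for round-to-nearest is half an LSB: 299 µV.

299 µV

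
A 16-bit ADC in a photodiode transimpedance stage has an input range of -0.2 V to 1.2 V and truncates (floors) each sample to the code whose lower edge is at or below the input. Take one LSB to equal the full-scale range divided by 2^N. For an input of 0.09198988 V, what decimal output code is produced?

13668

Full-scale range = 1.2 V − (-0.2 V) = 1.4 V. LSB = 1.4 V / 2^16 ≈ 21.36 µV.
code = ⌊(V_in − V_min)/LSB⌋ = ⌊(V_in − V_min) × 2^16 / range⌋
     = ⌊(0.09198988 − (-0.2)) × 65536 / 1.4⌋ = ⌊0.29198988 × 65536/1.4⌋
     = ⌊13668.463⌋ = 13668.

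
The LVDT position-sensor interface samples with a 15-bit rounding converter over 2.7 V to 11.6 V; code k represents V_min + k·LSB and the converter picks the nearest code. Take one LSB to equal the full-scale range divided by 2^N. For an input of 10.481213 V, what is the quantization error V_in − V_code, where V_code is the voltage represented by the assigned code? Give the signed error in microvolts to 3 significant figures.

−40.1 µV

Full-scale range = 11.6 V − (2.7 V) = 8.9 V. LSB = 8.9 V / 2^15 ≈ 271.6 µV.
Position in LSBs: (10.481213 − (2.7)) × 32768/8.9 = 28648.8525; rounding gives k = 28649.
V_code = 2.7 + (28649/32768) × 8.9 = 10.481253052 V.
V_in − V_code = 10.481213 − (10.481253052) = −40.1 µV.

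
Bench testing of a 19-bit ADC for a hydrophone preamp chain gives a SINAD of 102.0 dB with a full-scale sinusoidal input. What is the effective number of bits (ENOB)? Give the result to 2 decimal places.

(102.0 − 1.76) / 6.02 = 100.24/6.02 = 16.6512 effective bits.

16.65 bits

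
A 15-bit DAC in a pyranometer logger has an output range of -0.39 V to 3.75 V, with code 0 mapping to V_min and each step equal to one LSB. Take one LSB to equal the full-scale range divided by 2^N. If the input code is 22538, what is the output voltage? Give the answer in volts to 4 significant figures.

Range = 3.75 − (-0.39) = 4.14 V. LSB = 4.14 V / 2^15.
V_out = -0.39 + 22538 × (4.14/32768) V
      = -0.39 V + 2.84751 V = 2.45751 V.

2.458 V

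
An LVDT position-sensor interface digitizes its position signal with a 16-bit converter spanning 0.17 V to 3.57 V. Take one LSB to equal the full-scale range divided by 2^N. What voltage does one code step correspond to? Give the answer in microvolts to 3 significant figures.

Span: 3.57 V − (0.17 V) = 3.4 V.
Number of codes = 2^16 = 65536.
One LSB is 3.4 V / 65536 = 51.9 µV.

51.9 µV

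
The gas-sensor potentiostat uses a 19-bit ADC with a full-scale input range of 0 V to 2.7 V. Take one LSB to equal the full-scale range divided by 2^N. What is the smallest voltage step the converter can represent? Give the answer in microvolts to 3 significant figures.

Full-scale range = 2.7 V.
Number of codes = 2^19 = 524288.
Step size = 2.7/524288 V = 5.15 µV.

5.15 µV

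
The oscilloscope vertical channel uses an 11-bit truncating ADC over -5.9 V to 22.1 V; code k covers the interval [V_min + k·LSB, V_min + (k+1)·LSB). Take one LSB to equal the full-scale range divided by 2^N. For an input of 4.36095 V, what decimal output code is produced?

750

Span: 22.1 V − (-5.9 V) = 28 V. LSB = 28 V / 2^11 ≈ 13.67 mV.
V_in − V_min = 4.36095 − (-5.9) = 10.26095 V.
Divide by LSB: 10.26095 × 2048/28 = 750.5152.
Truncating gives code 750.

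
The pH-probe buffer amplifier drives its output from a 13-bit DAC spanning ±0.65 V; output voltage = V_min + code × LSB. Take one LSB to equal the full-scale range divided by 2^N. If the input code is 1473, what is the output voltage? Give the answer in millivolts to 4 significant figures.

Range = 0.65 − (-0.65) = 1.3 V. LSB = 1.3 V / 2^13.
V_out = -0.65 + 1473 × (1.3/8192) V
      = -0.65 + 0.233752 = -0.416248 V.

-416.2 mV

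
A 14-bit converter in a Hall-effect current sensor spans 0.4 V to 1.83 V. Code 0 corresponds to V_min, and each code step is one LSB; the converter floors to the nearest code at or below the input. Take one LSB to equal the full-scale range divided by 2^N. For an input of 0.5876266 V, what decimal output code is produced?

2149

Full-scale range = 1.83 V − (0.4 V) = 1.43 V. LSB = 1.43 V / 2^14 ≈ 87.28 µV.
code = ⌊(V_in − V_min)/LSB⌋ = ⌊(V_in − V_min) × 2^14 / range⌋
     = ⌊(0.5876266 − (0.4)) × 16384 / 1.43⌋ = ⌊0.1876266 × 16384/1.43⌋
     = ⌊2149.702⌋ = 2149.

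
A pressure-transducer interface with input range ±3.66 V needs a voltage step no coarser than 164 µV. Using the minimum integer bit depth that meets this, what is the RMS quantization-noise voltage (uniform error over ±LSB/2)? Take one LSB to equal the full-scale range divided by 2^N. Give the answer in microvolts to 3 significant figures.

32.2 µV

Full-scale range = 3.66 V − (-3.66 V) = 7.32 V.
Levels needed ≥ 7.32/164 µV = 44630. 2^16 = 65536 suffices, so N_min = 16.
LSB = 7.32 V ÷ 2^16 = 7.32/65536 V = 111.69 µV.
V_rms = LSB/√12 = 32.2 µV.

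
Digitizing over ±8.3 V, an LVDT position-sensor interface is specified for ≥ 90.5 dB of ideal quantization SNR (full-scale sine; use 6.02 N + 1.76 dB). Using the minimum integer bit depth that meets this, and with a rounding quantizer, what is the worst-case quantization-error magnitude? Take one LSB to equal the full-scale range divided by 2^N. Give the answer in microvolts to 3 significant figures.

Range = 8.3 − (-8.3) = 16.6 V.
6.02 N + 1.76 ≥ 90.5 gives N ≥ 14.741, so the minimum integer is 15.
LSB = 16.6 V ÷ 2^15 = 16.6/32768 V = 0.50659 mV.
Half an LSB is 253 µV.

253 µV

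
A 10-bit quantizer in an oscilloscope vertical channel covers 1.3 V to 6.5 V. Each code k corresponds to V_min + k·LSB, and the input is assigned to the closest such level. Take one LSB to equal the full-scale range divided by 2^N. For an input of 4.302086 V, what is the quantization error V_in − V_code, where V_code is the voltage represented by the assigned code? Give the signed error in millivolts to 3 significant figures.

+0.914 mV

Range = 6.5 − (1.3) = 5.2 V. LSB = 5.2 V / 2^10 ≈ 5.078 mV.
(V_in − V_min)/LSB = (4.302086 − (1.3)) × 1024/5.2 = 591.1800 → nearest code k = 591.
V_code = 1.3 + (591/1024) × 5.2 = 4.301171875 V.
Error = V_in − V_code = 4.302086 − (4.301171875) = +0.914 mV.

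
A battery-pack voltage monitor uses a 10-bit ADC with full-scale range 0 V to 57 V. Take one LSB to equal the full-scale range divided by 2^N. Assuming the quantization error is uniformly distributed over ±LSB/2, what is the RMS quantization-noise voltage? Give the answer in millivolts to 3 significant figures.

16.1 mV

V_FS = 57 V.
One LSB is 57 V / 1024 = 55.664 mV.
RMS of a uniform error over width LSB is LSB/√12 = 16.1 mV.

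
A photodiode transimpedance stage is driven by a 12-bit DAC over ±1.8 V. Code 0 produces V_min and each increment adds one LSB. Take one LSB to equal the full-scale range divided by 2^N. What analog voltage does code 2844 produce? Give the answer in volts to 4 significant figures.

The full-scale span is 1.8 − (-1.8) = 3.6 V. LSB = 3.6 V / 2^12.
Output = V_min + (2844/4096) × range = -1.8 + 0.694336 × 3.6 V
      = -1.8 + 2.49961 = 0.699609 V.

0.6996 V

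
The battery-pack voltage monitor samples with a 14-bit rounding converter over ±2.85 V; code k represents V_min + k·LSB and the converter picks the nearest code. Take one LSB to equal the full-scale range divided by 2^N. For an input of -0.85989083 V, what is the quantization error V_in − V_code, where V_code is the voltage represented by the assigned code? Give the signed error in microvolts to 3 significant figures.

+119 µV

Full-scale range = 2.85 V − (-2.85 V) = 5.7 V. LSB = 5.7 V / 2^14 ≈ 347.9 µV.
Position in LSBs: (-0.85989083 − (-2.85)) × 16384/5.7 = 5720.3419; rounding gives k = 5720.
V_code = V_min + k × range/2^14 = -2.85 + 5720 × 5.7/16384 = -0.86000976563 V.
V_in − V_code = -0.85989083 − (-0.86000976563) = +119 µV.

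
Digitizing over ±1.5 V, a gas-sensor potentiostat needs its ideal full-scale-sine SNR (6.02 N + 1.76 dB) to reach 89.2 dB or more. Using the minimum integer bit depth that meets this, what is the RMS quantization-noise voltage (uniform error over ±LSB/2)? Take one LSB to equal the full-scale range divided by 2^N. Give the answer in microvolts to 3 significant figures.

26.4 µV

Range = 1.5 − (-1.5) = 3 V.
N ≥ (89.2 − 1.76)/6.02 = 14.525 → N_min = 15.
One LSB is 3 V / 32768 = 91.553 µV.
V_rms = LSB/√12 = 26.4 µV.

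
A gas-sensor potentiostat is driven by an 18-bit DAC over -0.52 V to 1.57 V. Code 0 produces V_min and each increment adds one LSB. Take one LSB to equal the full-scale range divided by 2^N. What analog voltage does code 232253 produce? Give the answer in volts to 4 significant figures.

Span: 1.57 V − (-0.52 V) = 2.09 V. LSB = 2.09 V / 2^18.
V_out = V_min + code × LSB = -0.52 V + 232253 × 2.09 V / 262144
      = -0.52 V + 1.85169 V = 1.33169 V.

1.332 V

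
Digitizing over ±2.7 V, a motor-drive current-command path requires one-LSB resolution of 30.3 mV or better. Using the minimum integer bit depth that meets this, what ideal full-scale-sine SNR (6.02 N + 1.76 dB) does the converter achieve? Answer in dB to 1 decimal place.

Range = 2.7 − (-2.7) = 5.4 V.
5.4 V / 30.3 mV = 178.2. Since 2^7 = 128 and 2^8 = 256, N = 8.
SNR = 6.02 × 8 + 1.76 = 49.92 dB.

49.9 dB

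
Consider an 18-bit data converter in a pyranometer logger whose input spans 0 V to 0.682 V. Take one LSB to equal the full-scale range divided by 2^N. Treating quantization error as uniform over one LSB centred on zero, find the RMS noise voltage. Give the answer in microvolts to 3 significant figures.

Full-scale range = 0.682 V.
LSB = 0.682 V / 2^18 = 2.6016 µV.
For a uniform distribution on [−LSB/2, +LSB/2], V_rms = LSB/√12 = 2.6016 µV/3.4641 = 0.751 µV.

0.751 µV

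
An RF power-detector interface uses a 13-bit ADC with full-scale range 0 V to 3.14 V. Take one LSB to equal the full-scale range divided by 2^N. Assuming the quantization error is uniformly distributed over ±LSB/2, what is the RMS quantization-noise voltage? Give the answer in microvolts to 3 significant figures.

111 µV

Range is 3.14 V.
LSB = 3.14 V / 2^13 = 383.30 µV.
V_rms = LSB/√12 = 383.30 µV / √12 = 111 µV.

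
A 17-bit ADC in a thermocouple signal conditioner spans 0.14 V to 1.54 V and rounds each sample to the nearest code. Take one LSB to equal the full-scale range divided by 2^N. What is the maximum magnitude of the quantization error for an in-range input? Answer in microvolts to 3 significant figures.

Span: 1.54 V − (0.14 V) = 1.4 V.
One LSB is 1.4 V / 131072 = 10.681 µV.
|e|_max = LSB/2 = 5.34 µV.

5.34 µV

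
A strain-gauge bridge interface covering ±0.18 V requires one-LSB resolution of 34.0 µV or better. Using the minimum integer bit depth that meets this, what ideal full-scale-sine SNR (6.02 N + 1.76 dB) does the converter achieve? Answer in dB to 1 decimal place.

86.0 dB

Range = 0.18 − (-0.18) = 0.36 V.
Required number of levels: 0.36/34.0 µV = 10588; smallest N with 2^N ≥ that is 14.
Ideal SNR at N = 14: 6.02·14 + 1.76 = 86.0 dB.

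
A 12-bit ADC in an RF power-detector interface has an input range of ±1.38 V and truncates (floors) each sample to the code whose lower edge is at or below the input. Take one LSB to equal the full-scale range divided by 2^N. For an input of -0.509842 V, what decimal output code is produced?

Span: 1.38 V − (-1.38 V) = 2.76 V. LSB = 2.76 V / 2^12 ≈ 0.6738 mV.
V_in − V_min = -0.509842 − (-1.38) = 0.870158 V.
Divide by LSB: 0.870158 × 4096/2.76 = 1291.3649.
Truncating gives code 1291.

1291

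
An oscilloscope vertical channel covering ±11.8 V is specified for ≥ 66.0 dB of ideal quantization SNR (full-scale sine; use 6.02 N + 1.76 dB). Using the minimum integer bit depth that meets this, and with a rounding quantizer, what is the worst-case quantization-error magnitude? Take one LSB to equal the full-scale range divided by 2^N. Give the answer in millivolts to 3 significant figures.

5.76 mV

Span: 11.8 V − (-11.8 V) = 23.6 V.
N ≥ (66.0 − 1.76)/6.02 = 10.671 → N_min = 11.
LSB = 23.6 V ÷ 2^11 = 23.6/2048 V = 11.523 mV.
Half an LSB is 5.76 mV.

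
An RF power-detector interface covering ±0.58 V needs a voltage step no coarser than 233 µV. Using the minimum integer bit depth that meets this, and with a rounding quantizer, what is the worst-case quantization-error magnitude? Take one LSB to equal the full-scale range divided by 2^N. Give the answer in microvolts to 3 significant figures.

Range = 0.58 − (-0.58) = 1.16 V.
Required number of levels: 1.16/233 µV = 4978.5; smallest N with 2^N ≥ that is 13.
Step size = 1.16/8192 V = 141.60 µV.
Max error for round-to-nearest is LSB/2 = 70.8 µV.

70.8 µV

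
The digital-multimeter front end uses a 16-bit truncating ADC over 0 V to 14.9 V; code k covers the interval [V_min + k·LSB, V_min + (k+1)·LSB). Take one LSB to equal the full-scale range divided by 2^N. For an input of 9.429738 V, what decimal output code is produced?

41475

Span = 14.9 V. LSB = 14.9 V / 2^16 ≈ 227.4 µV.
code = ⌊(V_in − V_min)/LSB⌋ = ⌊(V_in − V_min) × 2^16 / range⌋
     = ⌊(9.429738 − (0)) × 65536 / 14.9⌋ = ⌊9.429738 × 65536/14.9⌋
     = ⌊41475.658⌋ = 41475.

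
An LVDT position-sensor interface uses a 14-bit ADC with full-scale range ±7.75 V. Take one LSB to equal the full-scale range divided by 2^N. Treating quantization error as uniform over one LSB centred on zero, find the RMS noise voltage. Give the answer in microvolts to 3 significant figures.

273 µV

The full-scale span is 7.75 − (-7.75) = 15.5 V.
LSB = 15.5 V ÷ 2^14 = 15.5/16384 V = 0.94604 mV.
V_rms = LSB/√12 = 0.94604 mV / √12 = 273 µV.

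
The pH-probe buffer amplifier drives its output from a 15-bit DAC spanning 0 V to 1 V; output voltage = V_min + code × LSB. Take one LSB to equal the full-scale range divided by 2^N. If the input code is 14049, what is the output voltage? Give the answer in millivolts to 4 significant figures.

Full-scale range = 1 V. LSB = 1 V / 2^15.
Output = V_min + (14049/32768) × range = 0 + 0.428741 × 1 V
      = 0 + 0.428741 = 0.428741 V.

428.7 mV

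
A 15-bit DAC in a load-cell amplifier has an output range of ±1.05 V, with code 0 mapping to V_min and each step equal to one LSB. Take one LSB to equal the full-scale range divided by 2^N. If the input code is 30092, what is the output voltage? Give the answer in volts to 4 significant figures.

Full-scale range = 1.05 V − (-1.05 V) = 2.1 V. LSB = 2.1 V / 2^15.
V_out = -1.05 + 30092 × (2.1/32768) V
      = -1.05 V + 1.92850 V = 0.878503 V.

0.8785 V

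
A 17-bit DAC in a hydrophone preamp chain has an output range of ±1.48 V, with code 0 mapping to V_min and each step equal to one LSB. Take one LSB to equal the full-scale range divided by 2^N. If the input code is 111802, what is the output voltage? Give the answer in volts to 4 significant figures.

Span: 1.48 V − (-1.48 V) = 2.96 V. LSB = 2.96 V / 2^17.
V_out = V_min + code × LSB = -1.48 V + 111802 × 2.96 V / 131072
      = -1.48 V + 2.52483 V = 1.04483 V.

1.045 V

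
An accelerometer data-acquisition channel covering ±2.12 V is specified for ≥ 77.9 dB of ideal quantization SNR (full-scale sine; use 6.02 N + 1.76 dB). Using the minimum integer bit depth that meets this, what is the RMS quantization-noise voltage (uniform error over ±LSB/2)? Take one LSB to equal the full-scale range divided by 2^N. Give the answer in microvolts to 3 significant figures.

The full-scale span is 2.12 − (-2.12) = 4.24 V.
6.02 N + 1.76 ≥ 77.9 gives N ≥ 12.648, so the minimum integer is 13.
One LSB is 4.24 V / 8192 = 0.51758 mV.
RMS noise = LSB/√12 = 149 µV.

149 µV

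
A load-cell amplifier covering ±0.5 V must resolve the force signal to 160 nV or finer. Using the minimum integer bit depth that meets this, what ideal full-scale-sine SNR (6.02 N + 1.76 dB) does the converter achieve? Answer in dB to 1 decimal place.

Full-scale range = 0.5 V − (-0.5 V) = 1 V.
1 V / 160 nV = 6.250e6. Since 2^22 = 4194304 and 2^23 = 8388608, N = 23.
6.02(23) + 1.76 = 140.22 dB.

140.2 dB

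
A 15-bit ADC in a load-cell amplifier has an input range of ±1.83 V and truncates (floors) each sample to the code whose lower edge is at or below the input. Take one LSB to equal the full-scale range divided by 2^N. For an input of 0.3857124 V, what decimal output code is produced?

19837

The full-scale span is 1.83 − (-1.83) = 3.66 V. LSB = 3.66 V / 2^15 ≈ 111.7 µV.
V_in − V_min = 0.3857124 − (-1.83) = 2.2157124 V.
Divide by LSB: 2.2157124 × 32768/3.66 = 19837.2852.
Truncating gives code 19837.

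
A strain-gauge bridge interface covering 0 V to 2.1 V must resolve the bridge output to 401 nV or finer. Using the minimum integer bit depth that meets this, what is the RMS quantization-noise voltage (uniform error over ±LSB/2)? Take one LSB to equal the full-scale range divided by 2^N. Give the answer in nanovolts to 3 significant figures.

Span = 2.1 V.
Levels needed ≥ 2.1/401 nV = 5.237e6. 2^23 = 8388608 suffices, so N_min = 23.
LSB = 2.1 V ÷ 2^23 = 2.1/8388608 V = 250.34 nV.
V_rms = LSB/√12 = 72.3 nV.

72.3 nV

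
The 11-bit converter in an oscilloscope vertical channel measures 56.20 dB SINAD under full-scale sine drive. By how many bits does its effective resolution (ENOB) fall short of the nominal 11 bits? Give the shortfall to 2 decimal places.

1.96 bits

N_eff = (56.20 − 1.76)/6.02 = 9.0432 bits.
Shortfall = 11 − 9.0432 = 1.9568 bits.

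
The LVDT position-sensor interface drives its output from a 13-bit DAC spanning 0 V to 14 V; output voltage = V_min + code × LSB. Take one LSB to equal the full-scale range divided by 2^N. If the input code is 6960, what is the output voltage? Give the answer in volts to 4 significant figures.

11.89 V

Full-scale range = 14 V. LSB = 14 V / 2^13.
Output = V_min + (6960/8192) × range = 0 + 0.849609 × 14 V
      = 0 V + 11.8945 V = 11.8945 V.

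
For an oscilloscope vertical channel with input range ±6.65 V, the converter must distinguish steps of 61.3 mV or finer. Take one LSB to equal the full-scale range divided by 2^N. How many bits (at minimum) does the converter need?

The full-scale span is 6.65 − (-6.65) = 13.3 V.
13.3 V / 61.3 mV = 217.0. Since 2^7 = 128 and 2^8 = 256, N = 8.

8 bits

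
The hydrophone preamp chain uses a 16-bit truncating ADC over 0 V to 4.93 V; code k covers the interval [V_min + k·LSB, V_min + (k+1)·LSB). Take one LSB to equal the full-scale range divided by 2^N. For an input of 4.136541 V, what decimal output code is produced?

54988

Span = 4.93 V. LSB = 4.93 V / 2^16 ≈ 75.23 µV.
(V_in − V_min) × 2^16/range = (4.136541 − (0)) × 65536/4.93 = 54988.306.
Floor → code = 54988.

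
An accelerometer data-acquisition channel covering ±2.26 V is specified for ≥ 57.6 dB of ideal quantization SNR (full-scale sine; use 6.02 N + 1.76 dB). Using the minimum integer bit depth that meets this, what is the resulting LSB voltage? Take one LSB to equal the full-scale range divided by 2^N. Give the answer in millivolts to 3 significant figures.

4.41 mV

The full-scale span is 2.26 − (-2.26) = 4.52 V.
Required N = ⌈(57.6 − 1.76)/6.02⌉ = ⌈9.276⌉ = 10.
LSB = 4.52 V ÷ 2^10 = 4.52/1024 V = 4.41 mV.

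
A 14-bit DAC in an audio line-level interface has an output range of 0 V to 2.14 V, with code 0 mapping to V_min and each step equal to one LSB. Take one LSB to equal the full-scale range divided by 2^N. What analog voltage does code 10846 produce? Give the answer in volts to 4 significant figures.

1.417 V

V_FS = 2.14 V. LSB = 2.14 V / 2^14.
V_out = 0 + 10846 × (2.14/16384) V
      = 0 V + 1.41665 V = 1.41665 V.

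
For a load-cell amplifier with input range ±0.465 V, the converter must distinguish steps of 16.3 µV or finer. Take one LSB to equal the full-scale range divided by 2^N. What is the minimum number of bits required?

16 bits

The full-scale span is 0.465 − (-0.465) = 0.93 V.
Required number of levels: 0.93/16.3 µV = 57055; smallest N with 2^N ≥ that is 16.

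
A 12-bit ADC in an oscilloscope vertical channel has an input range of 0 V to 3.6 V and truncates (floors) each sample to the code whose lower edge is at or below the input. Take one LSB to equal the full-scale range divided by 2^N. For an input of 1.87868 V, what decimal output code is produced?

2137

Range is 3.6 V. LSB = 3.6 V / 2^12 ≈ 0.8789 mV.
code = ⌊(V_in − V_min)/LSB⌋ = ⌊(V_in − V_min) × 2^12 / range⌋
     = ⌊(1.87868 − (0)) × 4096 / 3.6⌋ = ⌊1.87868 × 4096/3.6⌋
     = ⌊2137.520⌋ = 2137.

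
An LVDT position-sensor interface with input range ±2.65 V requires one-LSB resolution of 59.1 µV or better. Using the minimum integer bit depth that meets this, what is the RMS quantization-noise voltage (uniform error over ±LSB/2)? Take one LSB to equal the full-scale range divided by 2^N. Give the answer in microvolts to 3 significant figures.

11.7 µV

Full-scale range = 2.65 V − (-2.65 V) = 5.3 V.
Required number of levels: 5.3/59.1 µV = 89679; smallest N with 2^N ≥ that is 17.
Step size = 5.3/131072 V = 40.436 µV.
V_rms = LSB/√12 = 11.7 µV.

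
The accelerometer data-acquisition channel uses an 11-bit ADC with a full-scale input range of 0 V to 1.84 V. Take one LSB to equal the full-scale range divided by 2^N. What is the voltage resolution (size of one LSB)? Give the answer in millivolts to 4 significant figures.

0.8984 mV

Full-scale range = 1.84 V.
Number of codes = 2^11 = 2048.
LSB = 1.84 V ÷ 2^11 = 1.84/2048 V = 0.8984 mV.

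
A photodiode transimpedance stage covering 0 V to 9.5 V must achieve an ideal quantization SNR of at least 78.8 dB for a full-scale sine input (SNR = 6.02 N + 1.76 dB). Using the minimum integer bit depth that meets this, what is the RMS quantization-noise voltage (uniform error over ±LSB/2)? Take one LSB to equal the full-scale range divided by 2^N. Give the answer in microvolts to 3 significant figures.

335 µV

V_FS = 9.5 V.
N ≥ (78.8 − 1.76)/6.02 = 12.797 → N_min = 13.
LSB = 9.5 V / 2^13 = 1.1597 mV.
σ_q = LSB/√12 = 1.1597 mV/3.4641 = 335 µV.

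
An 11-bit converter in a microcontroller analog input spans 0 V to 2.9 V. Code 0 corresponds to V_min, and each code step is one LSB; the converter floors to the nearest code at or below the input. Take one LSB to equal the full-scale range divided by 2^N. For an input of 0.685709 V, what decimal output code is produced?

484

V_FS = 2.9 V. LSB = 2.9 V / 2^11 ≈ 1.416 mV.
(V_in − V_min) × 2^11/range = (0.685709 − (0)) × 2048/2.9 = 484.252.
Floor → code = 484.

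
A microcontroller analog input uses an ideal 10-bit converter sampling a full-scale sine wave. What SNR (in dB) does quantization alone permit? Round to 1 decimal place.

62.0 dB

SNR = 6.02·10 + 1.76 = 61.96 dB.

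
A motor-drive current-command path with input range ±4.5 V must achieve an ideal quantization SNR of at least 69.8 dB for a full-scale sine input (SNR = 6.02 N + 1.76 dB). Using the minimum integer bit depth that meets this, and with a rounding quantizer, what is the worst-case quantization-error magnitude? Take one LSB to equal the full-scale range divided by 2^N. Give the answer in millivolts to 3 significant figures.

The full-scale span is 4.5 − (-4.5) = 9 V.
Required N = ⌈(69.8 − 1.76)/6.02⌉ = ⌈11.302⌉ = 12.
LSB = 9 V / 2^12 = 2.1973 mV.
Max error for round-to-nearest is LSB/2 = 1.10 mV.

1.10 mV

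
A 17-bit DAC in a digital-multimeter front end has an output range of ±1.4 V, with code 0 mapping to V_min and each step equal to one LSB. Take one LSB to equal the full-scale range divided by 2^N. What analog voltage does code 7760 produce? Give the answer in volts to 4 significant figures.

Range = 1.4 − (-1.4) = 2.8 V. LSB = 2.8 V / 2^17.
V_out = -1.4 + 7760 × (2.8/131072) V
      = -1.4 V + 0.165771 V = -1.23423 V.

-1.234 V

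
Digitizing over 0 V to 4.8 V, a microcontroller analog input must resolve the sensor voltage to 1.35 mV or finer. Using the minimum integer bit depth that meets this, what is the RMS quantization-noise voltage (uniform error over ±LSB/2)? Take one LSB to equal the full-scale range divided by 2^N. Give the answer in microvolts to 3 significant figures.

338 µV

Range is 4.8 V.
Required number of levels: 4.8/1.35 mV = 3555.6; smallest N with 2^N ≥ that is 12.
LSB = 4.8 V ÷ 2^12 = 4.8/4096 V = 1.1719 mV.
RMS noise = LSB/√12 = 338 µV.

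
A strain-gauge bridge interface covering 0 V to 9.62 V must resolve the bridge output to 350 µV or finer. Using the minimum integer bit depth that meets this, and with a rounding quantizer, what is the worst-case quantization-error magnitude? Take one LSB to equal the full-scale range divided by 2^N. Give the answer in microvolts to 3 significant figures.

147 µV

Full-scale range = 9.62 V.
Need 2^N ≥ 9.62 V / 350 µV = 27490 → N_min = 15.
Step size = 9.62/32768 V = 293.58 µV.
Half an LSB is 147 µV.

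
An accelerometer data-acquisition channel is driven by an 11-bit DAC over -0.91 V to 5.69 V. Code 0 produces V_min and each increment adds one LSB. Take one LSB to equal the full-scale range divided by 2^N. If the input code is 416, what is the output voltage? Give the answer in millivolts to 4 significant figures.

Full-scale range = 5.69 V − (-0.91 V) = 6.6 V. LSB = 6.6 V / 2^11.
V_out = V_min + code × LSB = -0.91 V + 416 × 6.6 V / 2048
      = -0.91 V + 1.34063 V = 0.430625 V.

430.6 mV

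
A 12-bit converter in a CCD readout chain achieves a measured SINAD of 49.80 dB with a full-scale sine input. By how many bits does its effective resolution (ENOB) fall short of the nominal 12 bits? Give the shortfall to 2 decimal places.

N_eff = (49.80 − 1.76)/6.02 = 7.9801 bits.
Shortfall = 12 − 7.9801 = 4.0199 bits.

4.02 bits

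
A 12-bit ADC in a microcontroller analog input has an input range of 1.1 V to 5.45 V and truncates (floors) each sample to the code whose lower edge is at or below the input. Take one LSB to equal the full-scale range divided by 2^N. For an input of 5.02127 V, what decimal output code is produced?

3692

Range = 5.45 − (1.1) = 4.35 V. LSB = 4.35 V / 2^12 ≈ 1.062 mV.
V_in − V_min = 5.02127 − (1.1) = 3.92127 V.
Divide by LSB: 3.92127 × 4096/4.35 = 3692.3039.
Truncating gives code 3692.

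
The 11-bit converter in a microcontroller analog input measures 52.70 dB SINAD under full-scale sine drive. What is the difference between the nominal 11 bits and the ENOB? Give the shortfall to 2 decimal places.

ENOB = (SINAD − 1.76)/6.02 = (52.70 − 1.76)/6.02 = 8.4618 bits.
Lost resolution: 11 − 8.4618 = 2.5382 bits.

2.54 bits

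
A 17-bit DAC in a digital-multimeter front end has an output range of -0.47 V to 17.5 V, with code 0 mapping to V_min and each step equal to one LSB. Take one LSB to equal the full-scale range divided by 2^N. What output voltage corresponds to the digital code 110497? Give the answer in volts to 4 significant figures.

Full-scale range = 17.5 V − (-0.47 V) = 17.97 V. LSB = 17.97 V / 2^17.
Output = V_min + (110497/131072) × range = -0.47 + 0.843025 × 17.97 V
      = -0.47 V + 15.1492 V = 14.6792 V.

14.68 V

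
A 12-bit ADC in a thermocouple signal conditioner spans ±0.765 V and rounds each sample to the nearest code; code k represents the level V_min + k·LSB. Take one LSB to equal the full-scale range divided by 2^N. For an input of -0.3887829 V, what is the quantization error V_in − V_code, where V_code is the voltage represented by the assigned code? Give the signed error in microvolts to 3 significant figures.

+67.2 µV

The full-scale span is 0.765 − (-0.765) = 1.53 V. LSB = 1.53 V / 2^12 ≈ 373.5 µV.
(-0.3887829 − (-0.765)) / LSB = 0.3762171 × 4096/1.53 = 1007.1799. Nearest integer: k = 1007.
V_code = V_min + k × range/2^12 = -0.765 + 1007 × 1.53/4096 = -0.3888500977 V.
e = -0.3887829 − (-0.3888500977) = +67.2 µV.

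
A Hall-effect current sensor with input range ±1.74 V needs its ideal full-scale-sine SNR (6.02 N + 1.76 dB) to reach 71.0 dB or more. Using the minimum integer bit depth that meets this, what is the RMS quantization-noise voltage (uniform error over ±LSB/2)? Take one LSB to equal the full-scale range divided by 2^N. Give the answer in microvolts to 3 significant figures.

245 µV

The full-scale span is 1.74 − (-1.74) = 3.48 V.
6.02 N + 1.76 ≥ 71.0 gives N ≥ 11.502, so the minimum integer is 12.
LSB = 3.48 V ÷ 2^12 = 3.48/4096 V = 0.84961 mV.
V_rms = LSB/√12 = 245 µV.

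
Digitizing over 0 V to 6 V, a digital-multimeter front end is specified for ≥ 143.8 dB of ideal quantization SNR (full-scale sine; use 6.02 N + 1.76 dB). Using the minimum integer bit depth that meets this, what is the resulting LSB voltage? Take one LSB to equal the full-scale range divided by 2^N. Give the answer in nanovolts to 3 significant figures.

Span = 6 V.
6.02 N + 1.76 ≥ 143.8 gives N ≥ 23.595, so the minimum integer is 24.
Step size = 6/16777216 V = 358 nV.

358 nV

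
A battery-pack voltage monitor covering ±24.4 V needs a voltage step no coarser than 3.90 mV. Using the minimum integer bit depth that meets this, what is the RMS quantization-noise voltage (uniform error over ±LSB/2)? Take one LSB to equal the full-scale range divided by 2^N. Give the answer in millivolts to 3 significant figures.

Range = 24.4 − (-24.4) = 48.8 V.
Required number of levels: 48.8/3.90 mV = 12513; smallest N with 2^N ≥ that is 14.
One LSB is 48.8 V / 16384 = 2.9785 mV.
RMS noise = LSB/√12 = 0.860 mV.

0.860 mV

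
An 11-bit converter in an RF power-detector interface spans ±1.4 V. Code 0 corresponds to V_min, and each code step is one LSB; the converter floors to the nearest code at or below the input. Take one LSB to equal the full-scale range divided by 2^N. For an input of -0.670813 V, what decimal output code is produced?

Range = 1.4 − (-1.4) = 2.8 V. LSB = 2.8 V / 2^11 ≈ 1.367 mV.
code = ⌊(V_in − V_min)/LSB⌋ = ⌊(V_in − V_min) × 2^11 / range⌋
     = ⌊(-0.670813 − (-1.4)) × 2048 / 2.8⌋ = ⌊0.729187 × 2048/2.8⌋
     = ⌊533.348⌋ = 533.

533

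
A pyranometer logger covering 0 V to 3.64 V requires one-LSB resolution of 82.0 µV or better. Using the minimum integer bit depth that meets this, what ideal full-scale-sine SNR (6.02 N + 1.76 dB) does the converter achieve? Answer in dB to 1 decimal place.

Full-scale range = 3.64 V.
Need 2^N ≥ 3.64 V / 82.0 µV = 44390 → N_min = 16.
Ideal SNR at N = 16: 6.02·16 + 1.76 = 98.1 dB.

98.1 dB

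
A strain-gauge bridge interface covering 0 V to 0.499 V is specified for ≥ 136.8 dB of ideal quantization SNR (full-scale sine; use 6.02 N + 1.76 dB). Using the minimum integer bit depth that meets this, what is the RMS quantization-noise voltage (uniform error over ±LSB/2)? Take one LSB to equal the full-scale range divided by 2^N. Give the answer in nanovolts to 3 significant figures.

17.2 nV

Span = 0.499 V.
6.02 N + 1.76 ≥ 136.8 gives N ≥ 22.432, so the minimum integer is 23.
LSB = 0.499 V ÷ 2^23 = 0.499/8388608 V = 59.485 nV.
RMS noise = LSB/√12 = 17.2 nV.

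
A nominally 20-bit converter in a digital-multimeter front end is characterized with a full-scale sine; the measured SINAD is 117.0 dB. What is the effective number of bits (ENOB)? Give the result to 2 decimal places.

Inverting SNR = 6.02 N + 1.76: N_eff = (117.0 − 1.76)/6.02 = 19.1429.

19.14 bits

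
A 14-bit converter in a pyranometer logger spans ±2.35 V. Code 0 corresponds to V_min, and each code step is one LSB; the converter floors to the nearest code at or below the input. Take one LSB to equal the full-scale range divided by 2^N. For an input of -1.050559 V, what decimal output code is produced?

4529

Range = 2.35 − (-2.35) = 4.7 V. LSB = 4.7 V / 2^14 ≈ 286.9 µV.
(V_in − V_min) × 2^14/range = (-1.050559 − (-2.35)) × 16384/4.7 = 4529.796.
Floor → code = 4529.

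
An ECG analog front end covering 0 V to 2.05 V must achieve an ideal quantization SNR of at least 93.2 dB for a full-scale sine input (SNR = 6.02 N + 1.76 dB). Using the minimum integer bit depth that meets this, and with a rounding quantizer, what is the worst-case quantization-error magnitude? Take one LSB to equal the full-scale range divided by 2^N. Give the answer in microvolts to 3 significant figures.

Range is 2.05 V.
Solving 6.02 N ≥ 93.2 − 1.76: N ≥ 15.189. Round up → N = 16.
Step size = 2.05/65536 V = 31.281 µV.
Half an LSB is 15.6 µV.

15.6 µV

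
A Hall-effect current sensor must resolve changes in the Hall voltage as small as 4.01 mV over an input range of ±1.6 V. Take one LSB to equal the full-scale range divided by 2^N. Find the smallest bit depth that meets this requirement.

The full-scale span is 1.6 − (-1.6) = 3.2 V.
Required number of levels: 3.2/4.01 mV = 798.00; smallest N with 2^N ≥ that is 10.

10 bits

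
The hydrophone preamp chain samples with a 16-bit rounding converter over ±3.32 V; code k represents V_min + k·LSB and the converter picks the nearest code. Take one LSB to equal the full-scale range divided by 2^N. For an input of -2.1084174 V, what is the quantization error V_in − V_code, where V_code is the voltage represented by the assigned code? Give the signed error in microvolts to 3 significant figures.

The full-scale span is 3.32 − (-3.32) = 6.64 V. LSB = 6.64 V / 2^16 ≈ 101.3 µV.
(-2.1084174 − (-3.32)) / LSB = 1.2115826 × 65536/6.64 = 11958.1743. Nearest integer: k = 11958.
Reconstructed level: -3.32 + 11958 × 6.64/65536 V = -2.1084350586 V.
V_in − V_code = -2.1084174 − (-2.1084350586) = +17.7 µV.

+17.7 µV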